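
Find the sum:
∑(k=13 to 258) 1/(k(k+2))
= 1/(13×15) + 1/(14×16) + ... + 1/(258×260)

Partial fractions: 1/(k(k+2)) = (1/2)[1/k - 1/(k+2)]
Telescoping leaves the first two and last two terms:
= (1/2)[1/13 + 1/14 - 1/259 - 1/260]
= 1353/19240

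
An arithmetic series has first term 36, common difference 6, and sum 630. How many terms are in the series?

Using S = n/2 × [2a + (n-1)d]
630 = n/2 × [2(36) + (n-1)(6)]
630 = n/2 × [72 + 6n - 6]
1260 = n × [66 + 6n]
6n² + (66)n - 1260 = 0
Discriminant: Δ = (66)² - 4(6)(-1260) = 4356 + 30240 = 34596
√Δ = 186
n = [-(66) + √Δ] / (2·6) = (-66 + 186) / 12 = 120 / 12 = 10
(The negative root is discarded since n must be a positive integer.)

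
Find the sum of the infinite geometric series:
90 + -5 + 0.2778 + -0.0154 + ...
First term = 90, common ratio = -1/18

For |r| < 1, S = a / (1 - r)
S = 90 / (1 - (-1/18))
S = 90 / (19/18)
S = 1620/19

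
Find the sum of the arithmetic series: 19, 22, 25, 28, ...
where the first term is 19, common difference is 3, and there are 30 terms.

Sₙ = n/2 × (first + last)
Last term = a + (n-1)d = 19 + (30-1)×3 = 106
S_30 = 30/2 × (19 + 106)
S_30 = 30/2 × 125 = 1875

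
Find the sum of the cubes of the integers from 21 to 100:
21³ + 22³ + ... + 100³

Use ∑_{k=1}^{n} k³ = [n(n+1)/2]², then subtract the first 20 terms.
∑_{k=1}^{100} k³ = [100×101/2]² = 5050² = 25502500
∑_{k=1}^{20} k³ = [20×21/2]² = 210² = 44100
∑_{k=21}^{100} k³ = 25502500 - 44100 = 25458400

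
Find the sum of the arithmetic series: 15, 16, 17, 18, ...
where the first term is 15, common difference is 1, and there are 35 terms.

Sₙ = n/2 × (first + last)
Last term = a + (n-1)d = 15 + (35-1)×1 = 49
S_35 = 35/2 × (15 + 49)
S_35 = 35/2 × 64 = 1120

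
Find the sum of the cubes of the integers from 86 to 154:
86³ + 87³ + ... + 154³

Use ∑_{k=1}^{n} k³ = [n(n+1)/2]², then subtract the first 85 terms.
∑_{k=1}^{154} k³ = [154×155/2]² = 11935² = 142444225
∑_{k=1}^{85} k³ = [85×86/2]² = 3655² = 13359025
∑_{k=86}^{154} k³ = 142444225 - 13359025 = 129085200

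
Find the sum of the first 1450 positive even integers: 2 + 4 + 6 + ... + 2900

Sum of first n even numbers = n(n+1)
= 1450×1451
= 2103950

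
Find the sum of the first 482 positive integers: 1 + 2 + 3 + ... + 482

Formula: ∑k = n(n+1)/2
= 482×483/2
= 232806/2
= 116403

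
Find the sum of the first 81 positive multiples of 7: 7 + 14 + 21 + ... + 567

Factor out 7: = 7(1 + 2 + ... + 81) = 7 × n(n+1)/2
= 7 × 81×82/2
= 7 × 3321
= 23247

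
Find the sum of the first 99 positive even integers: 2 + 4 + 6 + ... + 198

Sum of first n even numbers = n(n+1)
= 99×100
= 9900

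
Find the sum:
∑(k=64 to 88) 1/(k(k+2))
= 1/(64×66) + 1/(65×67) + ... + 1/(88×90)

Partial fractions: 1/(k(k+2)) = (1/2)[1/k - 1/(k+2)]
Telescoping leaves the first two and last two terms:
= (1/2)[1/64 + 1/65 - 1/89 - 1/90]
= 5773/1332864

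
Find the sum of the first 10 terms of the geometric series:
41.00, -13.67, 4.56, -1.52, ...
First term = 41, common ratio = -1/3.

Sₙ = a(1 - rⁿ) / (1 - r)
S_10 = 41(1 - (-1/3)^10) / (1 - (-1/3))
S_10 = 41(1 - (1/59049)) / (4/3)
S_10 = 605242/19683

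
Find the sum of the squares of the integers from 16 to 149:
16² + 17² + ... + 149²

Use ∑_{k=1}^{n} k² = n(n+1)(2n+1)/6, then subtract the first 15 terms.
∑_{k=1}^{149} k² = 149×150×299/6 = 1113775
∑_{k=1}^{15} k² = 15×16×31/6 = 1240
∑_{k=16}^{149} k² = 1113775 - 1240 = 1112535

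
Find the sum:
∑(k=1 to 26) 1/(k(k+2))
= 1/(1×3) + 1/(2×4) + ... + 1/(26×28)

Partial fractions: 1/(k(k+2)) = (1/2)[1/k - 1/(k+2)]
Telescoping leaves the first two and last two terms:
= (1/2)[1/1 + 1/2 - 1/27 - 1/28]
= 1079/1512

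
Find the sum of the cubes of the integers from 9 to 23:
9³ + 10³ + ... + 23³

Use ∑_{k=1}^{n} k³ = [n(n+1)/2]², then subtract the first 8 terms.
∑_{k=1}^{23} k³ = [23×24/2]² = 276² = 76176
∑_{k=1}^{8} k³ = [8×9/2]² = 36² = 1296
∑_{k=9}^{23} k³ = 76176 - 1296 = 74880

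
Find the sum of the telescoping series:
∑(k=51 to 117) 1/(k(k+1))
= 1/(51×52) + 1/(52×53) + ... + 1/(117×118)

Partial fractions: 1/(k(k+1)) = 1/k - 1/(k+1)
The series telescopes:
= (1/51 - 1/52) + (1/52 - 1/53) + ... + (1/117 - 1/118)
= 1/51 - 1/118
= 67/6018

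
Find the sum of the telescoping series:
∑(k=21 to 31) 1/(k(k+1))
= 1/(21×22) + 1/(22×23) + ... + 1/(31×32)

Partial fractions: 1/(k(k+1)) = 1/k - 1/(k+1)
The series telescopes:
= (1/21 - 1/22) + (1/22 - 1/23) + ... + (1/31 - 1/32)
= 1/21 - 1/32
= 11/672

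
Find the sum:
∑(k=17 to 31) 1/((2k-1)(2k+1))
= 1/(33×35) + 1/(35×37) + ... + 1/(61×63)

Partial fractions: 1/((2k-1)(2k+1)) = (1/2)[1/(2k-1) - 1/(2k+1)]
The series telescopes:
= (1/2)[1/33 - 1/63]
= 5/693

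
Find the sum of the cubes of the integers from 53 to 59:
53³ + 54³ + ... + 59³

Use ∑_{k=1}^{n} k³ = [n(n+1)/2]², then subtract the first 52 terms.
∑_{k=1}^{59} k³ = [59×60/2]² = 1770² = 3132900
∑_{k=1}^{52} k³ = [52×53/2]² = 1378² = 1898884
∑_{k=53}^{59} k³ = 3132900 - 1898884 = 1234016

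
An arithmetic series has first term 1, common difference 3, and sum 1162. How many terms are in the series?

Using S = n/2 × [2a + (n-1)d]
1162 = n/2 × [2(1) + (n-1)(3)]
1162 = n/2 × [2 + 3n - 3]
2324 = n × [-1 + 3n]
3n² + (-1)n - 2324 = 0
Discriminant: Δ = (-1)² - 4(3)(-2324) = 1 + 27888 = 27889
√Δ = 167
n = [-(-1) + √Δ] / (2·3) = (1 + 167) / 6 = 168 / 6 = 28
(The negative root is discarded since n must be a positive integer.)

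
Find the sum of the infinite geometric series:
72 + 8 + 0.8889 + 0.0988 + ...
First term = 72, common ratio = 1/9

For |r| < 1, S = a / (1 - r)
S = 72 / (1 - (1/9))
S = 72 / (8/9)
S = 81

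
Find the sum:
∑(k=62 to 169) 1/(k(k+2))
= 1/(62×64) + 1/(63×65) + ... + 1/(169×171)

Partial fractions: 1/(k(k+2)) = (1/2)[1/k - 1/(k+2)]
Telescoping leaves the first two and last two terms:
= (1/2)[1/62 + 1/63 - 1/170 - 1/171]
= 21313/2102730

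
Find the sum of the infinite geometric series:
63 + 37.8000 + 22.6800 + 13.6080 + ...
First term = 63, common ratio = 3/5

For |r| < 1, S = a / (1 - r)
S = 63 / (1 - (3/5))
S = 63 / (2/5)
S = 315/2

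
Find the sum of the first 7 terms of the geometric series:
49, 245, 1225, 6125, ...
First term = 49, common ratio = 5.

Sₙ = a(1 - rⁿ) / (1 - r)
S_7 = 49(1 - 5^7) / (1 - 5)
S_7 = 49(1 - 78125) / (-4)
S_7 = 957019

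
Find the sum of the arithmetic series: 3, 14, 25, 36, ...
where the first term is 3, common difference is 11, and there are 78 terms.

Sₙ = n/2 × (first + last)
Last term = a + (n-1)d = 3 + (78-1)×11 = 850
S_78 = 78/2 × (3 + 850)
S_78 = 78/2 × 853 = 33267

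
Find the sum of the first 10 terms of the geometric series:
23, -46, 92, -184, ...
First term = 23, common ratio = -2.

Sₙ = a(1 - rⁿ) / (1 - r)
S_10 = 23(1 - (-2)^10) / (1 - (-2))
S_10 = 23(1 - 1024) / (3)
S_10 = -7843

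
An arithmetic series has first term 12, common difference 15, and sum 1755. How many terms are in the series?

Using S = n/2 × [2a + (n-1)d]
1755 = n/2 × [2(12) + (n-1)(15)]
1755 = n/2 × [24 + 15n - 15]
3510 = n × [9 + 15n]
15n² + (9)n - 3510 = 0
Discriminant: Δ = (9)² - 4(15)(-3510) = 81 + 210600 = 210681
√Δ = 459
n = [-(9) + √Δ] / (2·15) = (-9 + 459) / 30 = 450 / 30 = 15
(The negative root is discarded since n must be a positive integer.)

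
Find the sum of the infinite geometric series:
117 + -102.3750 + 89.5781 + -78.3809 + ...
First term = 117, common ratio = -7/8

For |r| < 1, S = a / (1 - r)
S = 117 / (1 - (-7/8))
S = 117 / (15/8)
S = 312/5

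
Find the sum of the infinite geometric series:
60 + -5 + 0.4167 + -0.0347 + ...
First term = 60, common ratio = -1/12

For |r| < 1, S = a / (1 - r)
S = 60 / (1 - (-1/12))
S = 60 / (13/12)
S = 720/13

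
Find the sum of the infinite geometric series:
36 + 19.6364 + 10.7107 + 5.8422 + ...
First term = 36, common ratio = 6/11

For |r| < 1, S = a / (1 - r)
S = 36 / (1 - (6/11))
S = 36 / (5/11)
S = 396/5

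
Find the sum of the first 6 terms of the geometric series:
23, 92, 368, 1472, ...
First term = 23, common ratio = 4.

Sₙ = a(1 - rⁿ) / (1 - r)
S_6 = 23(1 - 4^6) / (1 - 4)
S_6 = 23(1 - 4096) / (-3)
S_6 = 31395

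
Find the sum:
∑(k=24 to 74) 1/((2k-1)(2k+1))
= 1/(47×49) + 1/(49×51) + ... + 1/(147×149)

Partial fractions: 1/((2k-1)(2k+1)) = (1/2)[1/(2k-1) - 1/(2k+1)]
The series telescopes:
= (1/2)[1/47 - 1/149]
= 51/7003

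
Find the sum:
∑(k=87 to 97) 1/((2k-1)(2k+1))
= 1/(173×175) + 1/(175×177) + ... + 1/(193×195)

Partial fractions: 1/((2k-1)(2k+1)) = (1/2)[1/(2k-1) - 1/(2k+1)]
The series telescopes:
= (1/2)[1/173 - 1/195]
= 11/33735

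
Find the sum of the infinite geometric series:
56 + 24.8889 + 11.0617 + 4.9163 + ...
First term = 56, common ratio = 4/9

For |r| < 1, S = a / (1 - r)
S = 56 / (1 - (4/9))
S = 56 / (5/9)
S = 504/5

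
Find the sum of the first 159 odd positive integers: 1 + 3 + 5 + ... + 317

Sum of first n odd numbers = n²
= 159²
= 25281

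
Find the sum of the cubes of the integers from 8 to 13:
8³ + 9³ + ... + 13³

Use ∑_{k=1}^{n} k³ = [n(n+1)/2]², then subtract the first 7 terms.
∑_{k=1}^{13} k³ = [13×14/2]² = 91² = 8281
∑_{k=1}^{7} k³ = [7×8/2]² = 28² = 784
∑_{k=8}^{13} k³ = 8281 - 784 = 7497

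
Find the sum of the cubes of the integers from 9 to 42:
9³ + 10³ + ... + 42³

Use ∑_{k=1}^{n} k³ = [n(n+1)/2]², then subtract the first 8 terms.
∑_{k=1}^{42} k³ = [42×43/2]² = 903² = 815409
∑_{k=1}^{8} k³ = [8×9/2]² = 36² = 1296
∑_{k=9}^{42} k³ = 815409 - 1296 = 814113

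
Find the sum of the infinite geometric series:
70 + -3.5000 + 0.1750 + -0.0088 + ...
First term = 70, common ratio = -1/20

For |r| < 1, S = a / (1 - r)
S = 70 / (1 - (-1/20))
S = 70 / (21/20)
S = 200/3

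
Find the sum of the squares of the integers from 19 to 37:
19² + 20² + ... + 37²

Use ∑_{k=1}^{n} k² = n(n+1)(2n+1)/6, then subtract the first 18 terms.
∑_{k=1}^{37} k² = 37×38×75/6 = 17575
∑_{k=1}^{18} k² = 18×19×37/6 = 2109
∑_{k=19}^{37} k² = 17575 - 2109 = 15466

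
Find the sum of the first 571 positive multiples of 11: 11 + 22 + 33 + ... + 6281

Factor out 11: = 11(1 + 2 + ... + 571) = 11 × n(n+1)/2
= 11 × 571×572/2
= 11 × 163306
= 1796366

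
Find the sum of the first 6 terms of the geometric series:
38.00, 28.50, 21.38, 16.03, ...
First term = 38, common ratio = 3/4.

Sₙ = a(1 - rⁿ) / (1 - r)
S_6 = 38(1 - (3/4)^6) / (1 - (3/4))
S_6 = 38(1 - (729/4096)) / (1/4)
S_6 = 63973/512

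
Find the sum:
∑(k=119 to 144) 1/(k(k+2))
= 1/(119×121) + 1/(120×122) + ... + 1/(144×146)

Partial fractions: 1/(k(k+2)) = (1/2)[1/k - 1/(k+2)]
Telescoping leaves the first two and last two terms:
= (1/2)[1/119 + 1/120 - 1/145 - 1/146]
= 18083/12092304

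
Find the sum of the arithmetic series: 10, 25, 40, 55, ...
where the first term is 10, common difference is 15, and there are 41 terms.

Sₙ = n/2 × (first + last)
Last term = a + (n-1)d = 10 + (41-1)×15 = 610
S_41 = 41/2 × (10 + 610)
S_41 = 41/2 × 620 = 12710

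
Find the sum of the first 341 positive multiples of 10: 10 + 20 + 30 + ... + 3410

Factor out 10: = 10(1 + 2 + ... + 341) = 10 × n(n+1)/2
= 10 × 341×342/2
= 10 × 58311
= 583110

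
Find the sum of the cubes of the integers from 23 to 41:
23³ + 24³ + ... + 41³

Use ∑_{k=1}^{n} k³ = [n(n+1)/2]², then subtract the first 22 terms.
∑_{k=1}^{41} k³ = [41×42/2]² = 861² = 741321
∑_{k=1}^{22} k³ = [22×23/2]² = 253² = 64009
∑_{k=23}^{41} k³ = 741321 - 64009 = 677312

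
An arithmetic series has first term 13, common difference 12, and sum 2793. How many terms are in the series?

Using S = n/2 × [2a + (n-1)d]
2793 = n/2 × [2(13) + (n-1)(12)]
2793 = n/2 × [26 + 12n - 12]
5586 = n × [14 + 12n]
12n² + (14)n - 5586 = 0
Discriminant: Δ = (14)² - 4(12)(-5586) = 196 + 268128 = 268324
√Δ = 518
n = [-(14) + √Δ] / (2·12) = (-14 + 518) / 24 = 504 / 24 = 21
(The negative root is discarded since n must be a positive integer.)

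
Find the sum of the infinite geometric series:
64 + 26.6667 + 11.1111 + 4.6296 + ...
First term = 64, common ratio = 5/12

For |r| < 1, S = a / (1 - r)
S = 64 / (1 - (5/12))
S = 64 / (7/12)
S = 768/7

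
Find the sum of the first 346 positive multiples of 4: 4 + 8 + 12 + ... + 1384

Factor out 4: = 4(1 + 2 + ... + 346) = 4 × n(n+1)/2
= 4 × 346×347/2
= 4 × 60031
= 240124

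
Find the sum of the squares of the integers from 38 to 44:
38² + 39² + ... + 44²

Use ∑_{k=1}^{n} k² = n(n+1)(2n+1)/6, then subtract the first 37 terms.
∑_{k=1}^{44} k² = 44×45×89/6 = 29370
∑_{k=1}^{37} k² = 37×38×75/6 = 17575
∑_{k=38}^{44} k² = 29370 - 17575 = 11795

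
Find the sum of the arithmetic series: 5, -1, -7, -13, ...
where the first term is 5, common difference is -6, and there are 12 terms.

Sₙ = n/2 × (first + last)
Last term = a + (n-1)d = 5 + (12-1)×(-6) = -61
S_12 = 12/2 × (5 + (-61))
S_12 = 12/2 × (-56) = -336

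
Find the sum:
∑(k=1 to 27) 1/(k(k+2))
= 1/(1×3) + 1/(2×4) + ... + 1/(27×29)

Partial fractions: 1/(k(k+2)) = (1/2)[1/k - 1/(k+2)]
Telescoping leaves the first two and last two terms:
= (1/2)[1/1 + 1/2 - 1/28 - 1/29]
= 1161/1624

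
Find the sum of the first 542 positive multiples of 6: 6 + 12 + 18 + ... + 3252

Factor out 6: = 6(1 + 2 + ... + 542) = 6 × n(n+1)/2
= 6 × 542×543/2
= 6 × 147153
= 882918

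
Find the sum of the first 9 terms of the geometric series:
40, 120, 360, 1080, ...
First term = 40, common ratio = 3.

Sₙ = a(1 - rⁿ) / (1 - r)
S_9 = 40(1 - 3^9) / (1 - 3)
S_9 = 40(1 - 19683) / (-2)
S_9 = 393640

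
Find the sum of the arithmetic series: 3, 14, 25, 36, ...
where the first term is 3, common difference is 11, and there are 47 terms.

Sₙ = n/2 × (first + last)
Last term = a + (n-1)d = 3 + (47-1)×11 = 509
S_47 = 47/2 × (3 + 509)
S_47 = 47/2 × 512 = 12032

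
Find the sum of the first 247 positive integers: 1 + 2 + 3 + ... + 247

Formula: ∑k = n(n+1)/2
= 247×248/2
= 61256/2
= 30628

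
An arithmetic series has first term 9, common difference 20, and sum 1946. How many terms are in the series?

Using S = n/2 × [2a + (n-1)d]
1946 = n/2 × [2(9) + (n-1)(20)]
1946 = n/2 × [18 + 20n - 20]
3892 = n × [-2 + 20n]
20n² + (-2)n - 3892 = 0
Discriminant: Δ = (-2)² - 4(20)(-3892) = 4 + 311360 = 311364
√Δ = 558
n = [-(-2) + √Δ] / (2·20) = (2 + 558) / 40 = 560 / 40 = 14
(The negative root is discarded since n must be a positive integer.)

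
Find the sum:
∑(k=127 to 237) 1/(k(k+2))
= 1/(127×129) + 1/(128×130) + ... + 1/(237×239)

Partial fractions: 1/(k(k+2)) = (1/2)[1/k - 1/(k+2)]
Telescoping leaves the first two and last two terms:
= (1/2)[1/127 + 1/128 - 1/238 - 1/239]
= 3375399/924673792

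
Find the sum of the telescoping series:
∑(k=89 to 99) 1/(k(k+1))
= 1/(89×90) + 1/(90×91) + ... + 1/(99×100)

Partial fractions: 1/(k(k+1)) = 1/k - 1/(k+1)
The series telescopes:
= (1/89 - 1/90) + (1/90 - 1/91) + ... + (1/99 - 1/100)
= 1/89 - 1/100
= 11/8900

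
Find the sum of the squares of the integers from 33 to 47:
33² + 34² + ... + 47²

Use ∑_{k=1}^{n} k² = n(n+1)(2n+1)/6, then subtract the first 32 terms.
∑_{k=1}^{47} k² = 47×48×95/6 = 35720
∑_{k=1}^{32} k² = 32×33×65/6 = 11440
∑_{k=33}^{47} k² = 35720 - 11440 = 24280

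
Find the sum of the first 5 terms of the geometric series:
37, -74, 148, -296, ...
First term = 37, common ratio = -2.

Sₙ = a(1 - rⁿ) / (1 - r)
S_5 = 37(1 - (-2)^5) / (1 - (-2))
S_5 = 37(1 - (-32)) / (3)
S_5 = 407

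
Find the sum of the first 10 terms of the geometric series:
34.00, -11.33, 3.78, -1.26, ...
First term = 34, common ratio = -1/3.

Sₙ = a(1 - rⁿ) / (1 - r)
S_10 = 34(1 - (-1/3)^10) / (1 - (-1/3))
S_10 = 34(1 - (1/59049)) / (4/3)
S_10 = 501908/19683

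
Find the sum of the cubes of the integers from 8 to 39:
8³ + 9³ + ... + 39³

Use ∑_{k=1}^{n} k³ = [n(n+1)/2]², then subtract the first 7 terms.
∑_{k=1}^{39} k³ = [39×40/2]² = 780² = 608400
∑_{k=1}^{7} k³ = [7×8/2]² = 28² = 784
∑_{k=8}^{39} k³ = 608400 - 784 = 607616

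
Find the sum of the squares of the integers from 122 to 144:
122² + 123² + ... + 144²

Use ∑_{k=1}^{n} k² = n(n+1)(2n+1)/6, then subtract the first 121 terms.
∑_{k=1}^{144} k² = 144×145×289/6 = 1005720
∑_{k=1}^{121} k² = 121×122×243/6 = 597861
∑_{k=122}^{144} k² = 1005720 - 597861 = 407859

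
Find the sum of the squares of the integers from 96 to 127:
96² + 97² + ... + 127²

Use ∑_{k=1}^{n} k² = n(n+1)(2n+1)/6, then subtract the first 95 terms.
∑_{k=1}^{127} k² = 127×128×255/6 = 690880
∑_{k=1}^{95} k² = 95×96×191/6 = 290320
∑_{k=96}^{127} k² = 690880 - 290320 = 400560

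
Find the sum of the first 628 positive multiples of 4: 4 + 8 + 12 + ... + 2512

Factor out 4: = 4(1 + 2 + ... + 628) = 4 × n(n+1)/2
= 4 × 628×629/2
= 4 × 197506
= 790024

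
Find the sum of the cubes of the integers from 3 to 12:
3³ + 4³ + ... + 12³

Use ∑_{k=1}^{n} k³ = [n(n+1)/2]², then subtract the first 2 terms.
∑_{k=1}^{12} k³ = [12×13/2]² = 78² = 6084
∑_{k=1}^{2} k³ = [2×3/2]² = 3² = 9
∑_{k=3}^{12} k³ = 6084 - 9 = 6075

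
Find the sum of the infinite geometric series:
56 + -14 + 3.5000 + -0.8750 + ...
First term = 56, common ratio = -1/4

For |r| < 1, S = a / (1 - r)
S = 56 / (1 - (-1/4))
S = 56 / (5/4)
S = 224/5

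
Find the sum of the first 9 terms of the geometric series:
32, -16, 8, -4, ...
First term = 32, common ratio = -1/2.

Sₙ = a(1 - rⁿ) / (1 - r)
S_9 = 32(1 - (-1/2)^9) / (1 - (-1/2))
S_9 = 32(1 - (-1/512)) / (3/2)
S_9 = 171/8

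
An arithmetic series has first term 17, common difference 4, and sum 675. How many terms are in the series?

Using S = n/2 × [2a + (n-1)d]
675 = n/2 × [2(17) + (n-1)(4)]
675 = n/2 × [34 + 4n - 4]
1350 = n × [30 + 4n]
4n² + (30)n - 1350 = 0
Discriminant: Δ = (30)² - 4(4)(-1350) = 900 + 21600 = 22500
√Δ = 150
n = [-(30) + √Δ] / (2·4) = (-30 + 150) / 8 = 120 / 8 = 15
(The negative root is discarded since n must be a positive integer.)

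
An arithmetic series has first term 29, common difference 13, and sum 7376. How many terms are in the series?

Using S = n/2 × [2a + (n-1)d]
7376 = n/2 × [2(29) + (n-1)(13)]
7376 = n/2 × [58 + 13n - 13]
14752 = n × [45 + 13n]
13n² + (45)n - 14752 = 0
Discriminant: Δ = (45)² - 4(13)(-14752) = 2025 + 767104 = 769129
√Δ = 877
n = [-(45) + √Δ] / (2·13) = (-45 + 877) / 26 = 832 / 26 = 32
(The negative root is discarded since n must be a positive integer.)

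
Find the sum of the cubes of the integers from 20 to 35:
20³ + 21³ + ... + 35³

Use ∑_{k=1}^{n} k³ = [n(n+1)/2]², then subtract the first 19 terms.
∑_{k=1}^{35} k³ = [35×36/2]² = 630² = 396900
∑_{k=1}^{19} k³ = [19×20/2]² = 190² = 36100
∑_{k=20}^{35} k³ = 396900 - 36100 = 360800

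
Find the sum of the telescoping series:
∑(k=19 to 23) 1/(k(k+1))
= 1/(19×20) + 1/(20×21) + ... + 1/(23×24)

Partial fractions: 1/(k(k+1)) = 1/k - 1/(k+1)
The series telescopes:
= (1/19 - 1/20) + (1/20 - 1/21) + ... + (1/23 - 1/24)
= 1/19 - 1/24
= 5/456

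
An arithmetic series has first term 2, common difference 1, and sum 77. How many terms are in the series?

Using S = n/2 × [2a + (n-1)d]
77 = n/2 × [2(2) + (n-1)(1)]
77 = n/2 × [4 + 1n - 1]
154 = n × [3 + 1n]
1n² + (3)n - 154 = 0
Discriminant: Δ = (3)² - 4(1)(-154) = 9 + 616 = 625
√Δ = 25
n = [-(3) + √Δ] / (2·1) = (-3 + 25) / 2 = 22 / 2 = 11
(The negative root is discarded since n must be a positive integer.)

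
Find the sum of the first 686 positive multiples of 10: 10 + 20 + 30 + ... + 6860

Factor out 10: = 10(1 + 2 + ... + 686) = 10 × n(n+1)/2
= 10 × 686×687/2
= 10 × 235641
= 2356410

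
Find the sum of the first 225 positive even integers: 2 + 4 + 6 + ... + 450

Sum of first n even numbers = n(n+1)
= 225×226
= 50850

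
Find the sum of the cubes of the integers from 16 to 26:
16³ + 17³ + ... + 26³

Use ∑_{k=1}^{n} k³ = [n(n+1)/2]², then subtract the first 15 terms.
∑_{k=1}^{26} k³ = [26×27/2]² = 351² = 123201
∑_{k=1}^{15} k³ = [15×16/2]² = 120² = 14400
∑_{k=16}^{26} k³ = 123201 - 14400 = 108801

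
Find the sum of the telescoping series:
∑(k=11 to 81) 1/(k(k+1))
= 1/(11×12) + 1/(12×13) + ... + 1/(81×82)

Partial fractions: 1/(k(k+1)) = 1/k - 1/(k+1)
The series telescopes:
= (1/11 - 1/12) + (1/12 - 1/13) + ... + (1/81 - 1/82)
= 1/11 - 1/82
= 71/902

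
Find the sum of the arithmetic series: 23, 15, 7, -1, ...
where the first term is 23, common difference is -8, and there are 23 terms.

Sₙ = n/2 × (first + last)
Last term = a + (n-1)d = 23 + (23-1)×(-8) = -153
S_23 = 23/2 × (23 + (-153))
S_23 = 23/2 × (-130) = -1495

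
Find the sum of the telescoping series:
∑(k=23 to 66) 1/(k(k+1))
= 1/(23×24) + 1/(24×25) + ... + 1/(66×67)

Partial fractions: 1/(k(k+1)) = 1/k - 1/(k+1)
The series telescopes:
= (1/23 - 1/24) + (1/24 - 1/25) + ... + (1/66 - 1/67)
= 1/23 - 1/67
= 44/1541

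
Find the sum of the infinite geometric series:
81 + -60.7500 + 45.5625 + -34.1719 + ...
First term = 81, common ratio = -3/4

For |r| < 1, S = a / (1 - r)
S = 81 / (1 - (-3/4))
S = 81 / (7/4)
S = 324/7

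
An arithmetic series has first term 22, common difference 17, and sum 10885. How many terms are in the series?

Using S = n/2 × [2a + (n-1)d]
10885 = n/2 × [2(22) + (n-1)(17)]
10885 = n/2 × [44 + 17n - 17]
21770 = n × [27 + 17n]
17n² + (27)n - 21770 = 0
Discriminant: Δ = (27)² - 4(17)(-21770) = 729 + 1480360 = 1481089
√Δ = 1217
n = [-(27) + √Δ] / (2·17) = (-27 + 1217) / 34 = 1190 / 34 = 35
(The negative root is discarded since n must be a positive integer.)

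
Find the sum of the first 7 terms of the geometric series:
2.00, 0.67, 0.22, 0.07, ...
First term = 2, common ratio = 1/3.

Sₙ = a(1 - rⁿ) / (1 - r)
S_7 = 2(1 - (1/3)^7) / (1 - (1/3))
S_7 = 2(1 - (1/2187)) / (2/3)
S_7 = 2186/729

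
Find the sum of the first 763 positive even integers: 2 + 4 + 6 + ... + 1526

Sum of first n even numbers = n(n+1)
= 763×764
= 582932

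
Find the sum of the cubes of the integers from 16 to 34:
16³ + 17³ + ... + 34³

Use ∑_{k=1}^{n} k³ = [n(n+1)/2]², then subtract the first 15 terms.
∑_{k=1}^{34} k³ = [34×35/2]² = 595² = 354025
∑_{k=1}^{15} k³ = [15×16/2]² = 120² = 14400
∑_{k=16}^{34} k³ = 354025 - 14400 = 339625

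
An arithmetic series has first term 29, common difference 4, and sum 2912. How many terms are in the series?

Using S = n/2 × [2a + (n-1)d]
2912 = n/2 × [2(29) + (n-1)(4)]
2912 = n/2 × [58 + 4n - 4]
5824 = n × [54 + 4n]
4n² + (54)n - 5824 = 0
Discriminant: Δ = (54)² - 4(4)(-5824) = 2916 + 93184 = 96100
√Δ = 310
n = [-(54) + √Δ] / (2·4) = (-54 + 310) / 8 = 256 / 8 = 32
(The negative root is discarded since n must be a positive integer.)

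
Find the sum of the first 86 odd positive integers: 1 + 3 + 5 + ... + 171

Sum of first n odd numbers = n²
= 86²
= 7396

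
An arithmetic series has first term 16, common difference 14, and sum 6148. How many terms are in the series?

Using S = n/2 × [2a + (n-1)d]
6148 = n/2 × [2(16) + (n-1)(14)]
6148 = n/2 × [32 + 14n - 14]
12296 = n × [18 + 14n]
14n² + (18)n - 12296 = 0
Discriminant: Δ = (18)² - 4(14)(-12296) = 324 + 688576 = 688900
√Δ = 830
n = [-(18) + √Δ] / (2·14) = (-18 + 830) / 28 = 812 / 28 = 29
(The negative root is discarded since n must be a positive integer.)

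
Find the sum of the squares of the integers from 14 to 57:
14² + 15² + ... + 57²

Use ∑_{k=1}^{n} k² = n(n+1)(2n+1)/6, then subtract the first 13 terms.
∑_{k=1}^{57} k² = 57×58×115/6 = 63365
∑_{k=1}^{13} k² = 13×14×27/6 = 819
∑_{k=14}^{57} k² = 63365 - 819 = 62546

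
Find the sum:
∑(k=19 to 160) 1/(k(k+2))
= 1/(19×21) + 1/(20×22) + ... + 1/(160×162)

Partial fractions: 1/(k(k+2)) = (1/2)[1/k - 1/(k+2)]
Telescoping leaves the first two and last two terms:
= (1/2)[1/19 + 1/20 - 1/161 - 1/162]
= 447229/9911160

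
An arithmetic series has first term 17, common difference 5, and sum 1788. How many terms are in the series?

Using S = n/2 × [2a + (n-1)d]
1788 = n/2 × [2(17) + (n-1)(5)]
1788 = n/2 × [34 + 5n - 5]
3576 = n × [29 + 5n]
5n² + (29)n - 3576 = 0
Discriminant: Δ = (29)² - 4(5)(-3576) = 841 + 71520 = 72361
√Δ = 269
n = [-(29) + √Δ] / (2·5) = (-29 + 269) / 10 = 240 / 10 = 24
(The negative root is discarded since n must be a positive integer.)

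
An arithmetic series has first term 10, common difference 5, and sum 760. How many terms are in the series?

Using S = n/2 × [2a + (n-1)d]
760 = n/2 × [2(10) + (n-1)(5)]
760 = n/2 × [20 + 5n - 5]
1520 = n × [15 + 5n]
5n² + (15)n - 1520 = 0
Discriminant: Δ = (15)² - 4(5)(-1520) = 225 + 30400 = 30625
√Δ = 175
n = [-(15) + √Δ] / (2·5) = (-15 + 175) / 10 = 160 / 10 = 16
(The negative root is discarded since n must be a positive integer.)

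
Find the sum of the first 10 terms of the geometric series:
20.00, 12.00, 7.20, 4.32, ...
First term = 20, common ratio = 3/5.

Sₙ = a(1 - rⁿ) / (1 - r)
S_10 = 20(1 - (3/5)^10) / (1 - (3/5))
S_10 = 20(1 - (59049/9765625)) / (2/5)
S_10 = 19413152/390625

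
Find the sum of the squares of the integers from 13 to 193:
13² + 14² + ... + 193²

Use ∑_{k=1}^{n} k² = n(n+1)(2n+1)/6, then subtract the first 12 terms.
∑_{k=1}^{193} k² = 193×194×387/6 = 2415009
∑_{k=1}^{12} k² = 12×13×25/6 = 650
∑_{k=13}^{193} k² = 2415009 - 650 = 2414359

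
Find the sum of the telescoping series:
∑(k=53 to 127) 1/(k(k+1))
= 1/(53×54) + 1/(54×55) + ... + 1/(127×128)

Partial fractions: 1/(k(k+1)) = 1/k - 1/(k+1)
The series telescopes:
= (1/53 - 1/54) + (1/54 - 1/55) + ... + (1/127 - 1/128)
= 1/53 - 1/128
= 75/6784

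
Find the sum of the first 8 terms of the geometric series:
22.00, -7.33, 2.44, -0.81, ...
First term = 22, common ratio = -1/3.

Sₙ = a(1 - rⁿ) / (1 - r)
S_8 = 22(1 - (-1/3)^8) / (1 - (-1/3))
S_8 = 22(1 - (1/6561)) / (4/3)
S_8 = 36080/2187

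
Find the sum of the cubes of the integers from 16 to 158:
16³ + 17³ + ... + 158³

Use ∑_{k=1}^{n} k³ = [n(n+1)/2]², then subtract the first 15 terms.
∑_{k=1}^{158} k³ = [158×159/2]² = 12561² = 157778721
∑_{k=1}^{15} k³ = [15×16/2]² = 120² = 14400
∑_{k=16}^{158} k³ = 157778721 - 14400 = 157764321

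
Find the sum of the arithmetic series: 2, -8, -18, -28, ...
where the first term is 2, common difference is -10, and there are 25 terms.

Sₙ = n/2 × (first + last)
Last term = a + (n-1)d = 2 + (25-1)×(-10) = -238
S_25 = 25/2 × (2 + (-238))
S_25 = 25/2 × (-236) = -2950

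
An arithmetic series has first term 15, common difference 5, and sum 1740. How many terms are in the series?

Using S = n/2 × [2a + (n-1)d]
1740 = n/2 × [2(15) + (n-1)(5)]
1740 = n/2 × [30 + 5n - 5]
3480 = n × [25 + 5n]
5n² + (25)n - 3480 = 0
Discriminant: Δ = (25)² - 4(5)(-3480) = 625 + 69600 = 70225
√Δ = 265
n = [-(25) + √Δ] / (2·5) = (-25 + 265) / 10 = 240 / 10 = 24
(The negative root is discarded since n must be a positive integer.)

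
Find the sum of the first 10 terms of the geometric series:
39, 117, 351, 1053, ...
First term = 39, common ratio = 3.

Sₙ = a(1 - rⁿ) / (1 - r)
S_10 = 39(1 - 3^10) / (1 - 3)
S_10 = 39(1 - 59049) / (-2)
S_10 = 1151436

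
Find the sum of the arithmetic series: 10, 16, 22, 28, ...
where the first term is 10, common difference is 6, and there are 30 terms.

Sₙ = n/2 × (first + last)
Last term = a + (n-1)d = 10 + (30-1)×6 = 184
S_30 = 30/2 × (10 + 184)
S_30 = 30/2 × 194 = 2910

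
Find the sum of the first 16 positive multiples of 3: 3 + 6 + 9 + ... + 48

Factor out 3: = 3(1 + 2 + ... + 16) = 3 × n(n+1)/2
= 3 × 16×17/2
= 3 × 136
= 408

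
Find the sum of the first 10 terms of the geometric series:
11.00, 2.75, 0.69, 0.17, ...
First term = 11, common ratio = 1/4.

Sₙ = a(1 - rⁿ) / (1 - r)
S_10 = 11(1 - (1/4)^10) / (1 - (1/4))
S_10 = 11(1 - (1/1048576)) / (3/4)
S_10 = 3844775/262144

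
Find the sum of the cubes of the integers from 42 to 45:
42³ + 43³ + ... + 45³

Use ∑_{k=1}^{n} k³ = [n(n+1)/2]², then subtract the first 41 terms.
∑_{k=1}^{45} k³ = [45×46/2]² = 1035² = 1071225
∑_{k=1}^{41} k³ = [41×42/2]² = 861² = 741321
∑_{k=42}^{45} k³ = 1071225 - 741321 = 329904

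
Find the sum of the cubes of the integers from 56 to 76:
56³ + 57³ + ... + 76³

Use ∑_{k=1}^{n} k³ = [n(n+1)/2]², then subtract the first 55 terms.
∑_{k=1}^{76} k³ = [76×77/2]² = 2926² = 8561476
∑_{k=1}^{55} k³ = [55×56/2]² = 1540² = 2371600
∑_{k=56}^{76} k³ = 8561476 - 2371600 = 6189876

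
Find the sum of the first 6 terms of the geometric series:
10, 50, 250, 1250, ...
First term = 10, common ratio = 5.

Sₙ = a(1 - rⁿ) / (1 - r)
S_6 = 10(1 - 5^6) / (1 - 5)
S_6 = 10(1 - 15625) / (-4)
S_6 = 39060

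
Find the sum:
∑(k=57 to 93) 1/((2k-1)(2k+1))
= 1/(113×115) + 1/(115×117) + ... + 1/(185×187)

Partial fractions: 1/((2k-1)(2k+1)) = (1/2)[1/(2k-1) - 1/(2k+1)]
The series telescopes:
= (1/2)[1/113 - 1/187]
= 37/21131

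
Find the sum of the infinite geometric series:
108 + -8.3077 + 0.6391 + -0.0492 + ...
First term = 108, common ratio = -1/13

For |r| < 1, S = a / (1 - r)
S = 108 / (1 - (-1/13))
S = 108 / (14/13)
S = 702/7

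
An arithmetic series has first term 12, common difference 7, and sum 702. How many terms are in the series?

Using S = n/2 × [2a + (n-1)d]
702 = n/2 × [2(12) + (n-1)(7)]
702 = n/2 × [24 + 7n - 7]
1404 = n × [17 + 7n]
7n² + (17)n - 1404 = 0
Discriminant: Δ = (17)² - 4(7)(-1404) = 289 + 39312 = 39601
√Δ = 199
n = [-(17) + √Δ] / (2·7) = (-17 + 199) / 14 = 182 / 14 = 13
(The negative root is discarded since n must be a positive integer.)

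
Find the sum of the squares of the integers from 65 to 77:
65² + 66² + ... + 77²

Use ∑_{k=1}^{n} k² = n(n+1)(2n+1)/6, then subtract the first 64 terms.
∑_{k=1}^{77} k² = 77×78×155/6 = 155155
∑_{k=1}^{64} k² = 64×65×129/6 = 89440
∑_{k=65}^{77} k² = 155155 - 89440 = 65715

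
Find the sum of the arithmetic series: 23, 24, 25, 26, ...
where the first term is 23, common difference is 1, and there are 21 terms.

Sₙ = n/2 × (first + last)
Last term = a + (n-1)d = 23 + (21-1)×1 = 43
S_21 = 21/2 × (23 + 43)
S_21 = 21/2 × 66 = 693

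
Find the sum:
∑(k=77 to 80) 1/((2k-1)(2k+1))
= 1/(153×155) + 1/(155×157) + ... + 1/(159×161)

Partial fractions: 1/((2k-1)(2k+1)) = (1/2)[1/(2k-1) - 1/(2k+1)]
The series telescopes:
= (1/2)[1/153 - 1/161]
= 4/24633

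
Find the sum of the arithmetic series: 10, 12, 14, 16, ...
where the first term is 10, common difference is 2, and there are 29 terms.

Sₙ = n/2 × (first + last)
Last term = a + (n-1)d = 10 + (29-1)×2 = 66
S_29 = 29/2 × (10 + 66)
S_29 = 29/2 × 76 = 1102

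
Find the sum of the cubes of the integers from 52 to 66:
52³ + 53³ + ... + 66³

Use ∑_{k=1}^{n} k³ = [n(n+1)/2]², then subtract the first 51 terms.
∑_{k=1}^{66} k³ = [66×67/2]² = 2211² = 4888521
∑_{k=1}^{51} k³ = [51×52/2]² = 1326² = 1758276
∑_{k=52}^{66} k³ = 4888521 - 1758276 = 3130245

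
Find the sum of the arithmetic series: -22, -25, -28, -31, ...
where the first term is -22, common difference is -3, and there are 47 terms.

Sₙ = n/2 × (first + last)
Last term = a + (n-1)d = -22 + (47-1)×(-3) = -160
S_47 = 47/2 × (-22 + (-160))
S_47 = 47/2 × (-182) = -4277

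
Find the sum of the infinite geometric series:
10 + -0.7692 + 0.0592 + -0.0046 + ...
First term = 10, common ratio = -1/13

For |r| < 1, S = a / (1 - r)
S = 10 / (1 - (-1/13))
S = 10 / (14/13)
S = 65/7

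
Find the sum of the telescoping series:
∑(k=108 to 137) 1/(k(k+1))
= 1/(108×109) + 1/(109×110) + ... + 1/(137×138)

Partial fractions: 1/(k(k+1)) = 1/k - 1/(k+1)
The series telescopes:
= (1/108 - 1/109) + (1/109 - 1/110) + ... + (1/137 - 1/138)
= 1/108 - 1/138
= 5/2484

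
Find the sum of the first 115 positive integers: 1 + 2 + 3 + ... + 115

Formula: ∑k = n(n+1)/2
= 115×116/2
= 13340/2
= 6670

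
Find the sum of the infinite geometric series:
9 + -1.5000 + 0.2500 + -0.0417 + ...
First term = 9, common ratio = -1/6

For |r| < 1, S = a / (1 - r)
S = 9 / (1 - (-1/6))
S = 9 / (7/6)
S = 54/7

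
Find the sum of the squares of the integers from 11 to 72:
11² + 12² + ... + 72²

Use ∑_{k=1}^{n} k² = n(n+1)(2n+1)/6, then subtract the first 10 terms.
∑_{k=1}^{72} k² = 72×73×145/6 = 127020
∑_{k=1}^{10} k² = 10×11×21/6 = 385
∑_{k=11}^{72} k² = 127020 - 385 = 126635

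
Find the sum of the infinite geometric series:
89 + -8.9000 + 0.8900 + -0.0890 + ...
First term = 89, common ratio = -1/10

For |r| < 1, S = a / (1 - r)
S = 89 / (1 - (-1/10))
S = 89 / (11/10)
S = 890/11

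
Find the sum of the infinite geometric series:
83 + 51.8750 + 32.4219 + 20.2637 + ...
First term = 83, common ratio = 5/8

For |r| < 1, S = a / (1 - r)
S = 83 / (1 - (5/8))
S = 83 / (3/8)
S = 664/3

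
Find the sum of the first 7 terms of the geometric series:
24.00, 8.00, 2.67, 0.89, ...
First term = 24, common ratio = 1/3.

Sₙ = a(1 - rⁿ) / (1 - r)
S_7 = 24(1 - (1/3)^7) / (1 - (1/3))
S_7 = 24(1 - (1/2187)) / (2/3)
S_7 = 8744/243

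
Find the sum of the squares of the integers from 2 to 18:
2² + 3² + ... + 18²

Use ∑_{k=1}^{n} k² = n(n+1)(2n+1)/6, then subtract the first 1 terms.
∑_{k=1}^{18} k² = 18×19×37/6 = 2109
∑_{k=1}^{1} k² = 1×2×3/6 = 1
∑_{k=2}^{18} k² = 2109 - 1 = 2108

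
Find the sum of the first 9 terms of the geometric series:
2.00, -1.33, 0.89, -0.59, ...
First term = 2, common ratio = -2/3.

Sₙ = a(1 - rⁿ) / (1 - r)
S_9 = 2(1 - (-2/3)^9) / (1 - (-2/3))
S_9 = 2(1 - (-512/19683)) / (5/3)
S_9 = 8078/6561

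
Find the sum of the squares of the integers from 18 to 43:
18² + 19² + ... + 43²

Use ∑_{k=1}^{n} k² = n(n+1)(2n+1)/6, then subtract the first 17 terms.
∑_{k=1}^{43} k² = 43×44×87/6 = 27434
∑_{k=1}^{17} k² = 17×18×35/6 = 1785
∑_{k=18}^{43} k² = 27434 - 1785 = 25649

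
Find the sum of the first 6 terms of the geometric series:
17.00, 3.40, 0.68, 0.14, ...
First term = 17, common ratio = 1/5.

Sₙ = a(1 - rⁿ) / (1 - r)
S_6 = 17(1 - (1/5)^6) / (1 - (1/5))
S_6 = 17(1 - (1/15625)) / (4/5)
S_6 = 66402/3125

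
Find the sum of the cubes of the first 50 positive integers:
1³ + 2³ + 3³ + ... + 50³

Formula: ∑k³ = [n(n+1)/2]²
= [50×51/2]²
= 1275²
= 1625625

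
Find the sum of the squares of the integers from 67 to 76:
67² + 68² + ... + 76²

Use ∑_{k=1}^{n} k² = n(n+1)(2n+1)/6, then subtract the first 66 terms.
∑_{k=1}^{76} k² = 76×77×153/6 = 149226
∑_{k=1}^{66} k² = 66×67×133/6 = 98021
∑_{k=67}^{76} k² = 149226 - 98021 = 51205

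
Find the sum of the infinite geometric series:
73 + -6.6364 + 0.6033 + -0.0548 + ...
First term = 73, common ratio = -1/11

For |r| < 1, S = a / (1 - r)
S = 73 / (1 - (-1/11))
S = 73 / (12/11)
S = 803/12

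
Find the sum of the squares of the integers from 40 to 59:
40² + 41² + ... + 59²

Use ∑_{k=1}^{n} k² = n(n+1)(2n+1)/6, then subtract the first 39 terms.
∑_{k=1}^{59} k² = 59×60×119/6 = 70210
∑_{k=1}^{39} k² = 39×40×79/6 = 20540
∑_{k=40}^{59} k² = 70210 - 20540 = 49670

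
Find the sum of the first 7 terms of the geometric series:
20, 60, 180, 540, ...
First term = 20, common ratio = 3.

Sₙ = a(1 - rⁿ) / (1 - r)
S_7 = 20(1 - 3^7) / (1 - 3)
S_7 = 20(1 - 2187) / (-2)
S_7 = 21860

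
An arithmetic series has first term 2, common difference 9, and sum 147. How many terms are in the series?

Using S = n/2 × [2a + (n-1)d]
147 = n/2 × [2(2) + (n-1)(9)]
147 = n/2 × [4 + 9n - 9]
294 = n × [-5 + 9n]
9n² + (-5)n - 294 = 0
Discriminant: Δ = (-5)² - 4(9)(-294) = 25 + 10584 = 10609
√Δ = 103
n = [-(-5) + √Δ] / (2·9) = (5 + 103) / 18 = 108 / 18 = 6
(The negative root is discarded since n must be a positive integer.)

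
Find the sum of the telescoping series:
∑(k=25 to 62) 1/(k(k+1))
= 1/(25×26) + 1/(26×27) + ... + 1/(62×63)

Partial fractions: 1/(k(k+1)) = 1/k - 1/(k+1)
The series telescopes:
= (1/25 - 1/26) + (1/26 - 1/27) + ... + (1/62 - 1/63)
= 1/25 - 1/63
= 38/1575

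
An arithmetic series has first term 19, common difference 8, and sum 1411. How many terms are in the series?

Using S = n/2 × [2a + (n-1)d]
1411 = n/2 × [2(19) + (n-1)(8)]
1411 = n/2 × [38 + 8n - 8]
2822 = n × [30 + 8n]
8n² + (30)n - 2822 = 0
Discriminant: Δ = (30)² - 4(8)(-2822) = 900 + 90304 = 91204
√Δ = 302
n = [-(30) + √Δ] / (2·8) = (-30 + 302) / 16 = 272 / 16 = 17
(The negative root is discarded since n must be a positive integer.)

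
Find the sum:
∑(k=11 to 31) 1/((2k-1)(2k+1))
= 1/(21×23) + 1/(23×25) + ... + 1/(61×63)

Partial fractions: 1/((2k-1)(2k+1)) = (1/2)[1/(2k-1) - 1/(2k+1)]
The series telescopes:
= (1/2)[1/21 - 1/63]
= 1/63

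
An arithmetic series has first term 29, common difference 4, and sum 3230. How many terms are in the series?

Using S = n/2 × [2a + (n-1)d]
3230 = n/2 × [2(29) + (n-1)(4)]
3230 = n/2 × [58 + 4n - 4]
6460 = n × [54 + 4n]
4n² + (54)n - 6460 = 0
Discriminant: Δ = (54)² - 4(4)(-6460) = 2916 + 103360 = 106276
√Δ = 326
n = [-(54) + √Δ] / (2·4) = (-54 + 326) / 8 = 272 / 8 = 34
(The negative root is discarded since n must be a positive integer.)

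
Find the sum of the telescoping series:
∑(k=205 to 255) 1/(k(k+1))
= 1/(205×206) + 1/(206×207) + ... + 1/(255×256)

Partial fractions: 1/(k(k+1)) = 1/k - 1/(k+1)
The series telescopes:
= (1/205 - 1/206) + (1/206 - 1/207) + ... + (1/255 - 1/256)
= 1/205 - 1/256
= 51/52480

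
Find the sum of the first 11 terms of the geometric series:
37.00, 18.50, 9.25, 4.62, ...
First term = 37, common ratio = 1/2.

Sₙ = a(1 - rⁿ) / (1 - r)
S_11 = 37(1 - (1/2)^11) / (1 - (1/2))
S_11 = 37(1 - (1/2048)) / (1/2)
S_11 = 75739/1024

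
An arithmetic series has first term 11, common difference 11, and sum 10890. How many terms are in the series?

Using S = n/2 × [2a + (n-1)d]
10890 = n/2 × [2(11) + (n-1)(11)]
10890 = n/2 × [22 + 11n - 11]
21780 = n × [11 + 11n]
11n² + (11)n - 21780 = 0
Discriminant: Δ = (11)² - 4(11)(-21780) = 121 + 958320 = 958441
√Δ = 979
n = [-(11) + √Δ] / (2·11) = (-11 + 979) / 22 = 968 / 22 = 44
(The negative root is discarded since n must be a positive integer.)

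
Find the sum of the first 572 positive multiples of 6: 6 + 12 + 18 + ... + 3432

Factor out 6: = 6(1 + 2 + ... + 572) = 6 × n(n+1)/2
= 6 × 572×573/2
= 6 × 163878
= 983268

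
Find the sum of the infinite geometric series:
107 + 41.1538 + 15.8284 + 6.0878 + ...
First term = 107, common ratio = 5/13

For |r| < 1, S = a / (1 - r)
S = 107 / (1 - (5/13))
S = 107 / (8/13)
S = 1391/8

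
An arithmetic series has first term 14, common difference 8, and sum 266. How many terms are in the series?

Using S = n/2 × [2a + (n-1)d]
266 = n/2 × [2(14) + (n-1)(8)]
266 = n/2 × [28 + 8n - 8]
532 = n × [20 + 8n]
8n² + (20)n - 532 = 0
Discriminant: Δ = (20)² - 4(8)(-532) = 400 + 17024 = 17424
√Δ = 132
n = [-(20) + √Δ] / (2·8) = (-20 + 132) / 16 = 112 / 16 = 7
(The negative root is discarded since n must be a positive integer.)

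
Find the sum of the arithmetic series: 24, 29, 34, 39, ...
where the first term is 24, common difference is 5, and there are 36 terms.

Sₙ = n/2 × (first + last)
Last term = a + (n-1)d = 24 + (36-1)×5 = 199
S_36 = 36/2 × (24 + 199)
S_36 = 36/2 × 223 = 4014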